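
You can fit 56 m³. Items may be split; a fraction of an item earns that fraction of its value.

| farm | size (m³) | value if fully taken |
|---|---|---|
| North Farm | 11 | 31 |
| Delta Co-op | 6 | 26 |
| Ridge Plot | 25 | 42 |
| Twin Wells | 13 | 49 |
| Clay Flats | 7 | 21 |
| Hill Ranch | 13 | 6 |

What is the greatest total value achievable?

158.92

Sort by value density: Delta Co-op 26/6≈4.33, Twin Wells 49/13≈3.77, Clay Flats 21/7≈3, North Farm 31/11≈2.82, Ridge Plot 42/25≈1.68, Hill Ranch 6/13≈0.462.
Delta Co-op: take in full, 6 m³ for value 26 — 50 left.
All 13 m³ of Twin Wells fit (value 49) — 37 remain.
All 7 m³ of Clay Flats fit (value 21) — 30 remain.
North Farm: take in full, 11 m³ for value 31 — 19 left.
19 m³ left: a 19/25 share of Ridge Plot gives 42×19/25 = 31.92.
Total value = 158.92.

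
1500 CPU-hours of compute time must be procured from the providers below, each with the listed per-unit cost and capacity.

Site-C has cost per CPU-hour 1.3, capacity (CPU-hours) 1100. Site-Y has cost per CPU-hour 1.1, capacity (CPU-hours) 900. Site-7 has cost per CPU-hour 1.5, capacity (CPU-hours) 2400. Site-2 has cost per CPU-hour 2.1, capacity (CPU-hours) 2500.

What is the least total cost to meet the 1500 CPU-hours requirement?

Fill from the cheapest provider first.
Take 900 from Site-Y at 1.1 ; need 600 more.
Site-C (1.3): take the remaining 600 ; done.
Site-7, Site-2: unused.
Cost = 900×1.1 + 600×1.3 = 1770.

1770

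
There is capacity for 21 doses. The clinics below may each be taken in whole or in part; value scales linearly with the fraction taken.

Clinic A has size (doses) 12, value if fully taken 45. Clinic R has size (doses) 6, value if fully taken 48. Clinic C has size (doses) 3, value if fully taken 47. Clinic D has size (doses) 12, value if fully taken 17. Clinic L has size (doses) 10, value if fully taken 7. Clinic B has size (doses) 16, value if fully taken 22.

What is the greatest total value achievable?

Best value per unit of size first: Clinic C 47/3≈15.7, Clinic R 48/6≈8, Clinic A 45/12≈3.75, Clinic D 17/12≈1.42, Clinic B 22/16≈1.38, Clinic L 7/10≈0.7.
Clinic C: take in full, 3 doses for value 47 → 18 left.
Clinic R: take in full, 6 doses for value 48 → 12 left.
Clinic A: take in full, 12 doses for value 45 → 0 left.
Total value = 140.

140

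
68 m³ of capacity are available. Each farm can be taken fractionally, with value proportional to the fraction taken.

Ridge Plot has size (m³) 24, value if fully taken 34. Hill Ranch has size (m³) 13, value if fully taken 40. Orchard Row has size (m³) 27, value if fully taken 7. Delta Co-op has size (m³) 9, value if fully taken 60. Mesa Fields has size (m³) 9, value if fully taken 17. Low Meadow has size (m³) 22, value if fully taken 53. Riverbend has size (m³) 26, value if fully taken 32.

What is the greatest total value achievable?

191.25

Rank by value-to-size ratio: Delta Co-op 60/9≈6.67, Hill Ranch 40/13≈3.08, Low Meadow 53/22≈2.41, Mesa Fields 17/9≈1.89, Ridge Plot 34/24≈1.42, Riverbend 32/26≈1.23, Orchard Row 7/27≈0.259.
Delta Co-op: take in full, 9 m³ for value 60 ; 59 left.
Take all of Hill Ranch (13 m³, value 40) ; 46 m³ left.
All 22 m³ of Low Meadow fit (value 53) ; 24 remain.
Take all of Mesa Fields (9 m³, value 17) ; 15 m³ left.
Only 15 m³ remain; take 15/24 of Ridge Plot for value 34×15/24 = 21.25.
Total value = 191.25.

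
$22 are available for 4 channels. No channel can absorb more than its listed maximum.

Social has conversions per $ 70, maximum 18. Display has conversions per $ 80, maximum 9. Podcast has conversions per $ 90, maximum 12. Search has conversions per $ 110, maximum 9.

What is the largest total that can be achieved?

Highest conversions per $ first: Search 110 > Podcast 90 > Display 80 > Social 70.
Search: +9 to 9 (cap) → 13 left.
Give Podcast 12 to hit its cap of 12 → 1 left.
Display has room for 9 but only 1 remain, so it gets 1.
Total = 80×1 + 90×12 + 110×9 = 2150.

2150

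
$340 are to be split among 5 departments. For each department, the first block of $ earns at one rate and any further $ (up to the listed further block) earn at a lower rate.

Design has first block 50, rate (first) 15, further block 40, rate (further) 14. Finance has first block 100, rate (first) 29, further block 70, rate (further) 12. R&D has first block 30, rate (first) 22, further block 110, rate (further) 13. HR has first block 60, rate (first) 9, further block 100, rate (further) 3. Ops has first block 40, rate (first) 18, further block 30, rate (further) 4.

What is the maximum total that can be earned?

6630

Treat each block as its own option and order by rate: Finance/tier1 29 > R&D/tier1 22 > Ops/tier1 18 > Design/tier1 15 > Design/tier2 14 > R&D/tier2 13 > Finance/tier2 12 > HR/tier1 9 > Ops/tier2 4 > HR/tier2 3.
Finance tier1 at 29: fill all 100 → 240 left.
R&D tier1 at 22: fill all 30 → 210 left.
Ops/tier1 (18): +40 → 170 left.
Fill Design tier1 block (50 at 15) → 120 left.
Fill Design tier2 block (40 at 14) → 80 left.
R&D/tier2: +80 of 110 at 13; pool empty.
Total = 29×100 + 22×30 + 18×40 + 15×50 + 14×40 + 13×80 = 6630.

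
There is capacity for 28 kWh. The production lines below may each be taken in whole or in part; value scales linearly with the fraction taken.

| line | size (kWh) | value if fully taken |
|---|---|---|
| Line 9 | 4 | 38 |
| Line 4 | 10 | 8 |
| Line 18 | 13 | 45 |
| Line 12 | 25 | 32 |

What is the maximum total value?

97.08

Rank by value-to-size ratio: Line 9 38/4≈9.5, Line 18 45/13≈3.46, Line 12 32/25≈1.28, Line 4 8/10≈0.8.
Take all of Line 9 (4 kWh, value 38) → 24 kWh left.
All 13 kWh of Line 18 fit (value 45) → 11 remain.
Fill the last 11 kWh with part of Line 12: 11/25 of it earns 14.08.
Total value = 97.08.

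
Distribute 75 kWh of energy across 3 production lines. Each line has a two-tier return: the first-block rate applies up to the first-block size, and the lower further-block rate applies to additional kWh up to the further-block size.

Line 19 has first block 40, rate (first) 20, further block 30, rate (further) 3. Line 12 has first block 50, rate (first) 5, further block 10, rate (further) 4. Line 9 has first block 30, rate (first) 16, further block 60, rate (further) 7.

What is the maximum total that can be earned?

1315

Treat each block as its own option and order by rate: Line 19/first 20 > Line 9/first 16 > Line 9/second 7 > Line 12/first 5 > Line 12/second 4 > Line 19/second 3.
Line 19/first (20): +40 — 35 left.
Line 9 first at 16: fill all 30 — 5 left.
Line 9/second: +5 of 60 at 7; pool empty.
Total = 20×40 + 16×30 + 7×5 = 1315.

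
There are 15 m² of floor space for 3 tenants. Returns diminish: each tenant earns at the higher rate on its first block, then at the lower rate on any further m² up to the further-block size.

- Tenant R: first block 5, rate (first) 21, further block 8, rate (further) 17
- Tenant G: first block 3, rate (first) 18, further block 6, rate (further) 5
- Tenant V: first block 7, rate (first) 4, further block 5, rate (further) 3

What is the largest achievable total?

Treat each block as its own option and order by rate: Tenant R/tier1 21 > Tenant G/tier1 18 > Tenant R/tier2 17 > Tenant G/tier2 5 > Tenant V/tier1 4 > Tenant V/tier2 3.
Fill Tenant R tier1 block (5 at 21) → 10 left.
Tenant G/tier1 (18): +3 → 7 left.
Tenant R tier2 at 17: only 7 left, fill 7.
Total = 21×5 + 18×3 + 17×7 = 278.

278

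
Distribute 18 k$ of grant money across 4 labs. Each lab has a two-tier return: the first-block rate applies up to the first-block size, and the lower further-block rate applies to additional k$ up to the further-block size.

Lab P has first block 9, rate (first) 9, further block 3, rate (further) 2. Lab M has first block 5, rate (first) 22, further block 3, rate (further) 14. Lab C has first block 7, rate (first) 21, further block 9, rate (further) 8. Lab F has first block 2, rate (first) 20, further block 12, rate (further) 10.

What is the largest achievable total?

Rank every tier by rate: Lab M/first 22 > Lab C/first 21 > Lab F/first 20 > Lab M/second 14 > Lab F/second 10 > Lab P/first 9 > Lab C/second 8 > Lab P/second 2.
Lab M/first (22): +5 ; 13 left.
Fill Lab C first block (7 at 21) ; 6 left.
Fill Lab F first block (2 at 20) ; 4 left.
Fill Lab M second block (3 at 14) ; 1 left.
Lab F/second: +1 of 12 at 10; pool empty.
Total = 22×5 + 21×7 + 20×2 + 14×3 + 10×1 = 349.

349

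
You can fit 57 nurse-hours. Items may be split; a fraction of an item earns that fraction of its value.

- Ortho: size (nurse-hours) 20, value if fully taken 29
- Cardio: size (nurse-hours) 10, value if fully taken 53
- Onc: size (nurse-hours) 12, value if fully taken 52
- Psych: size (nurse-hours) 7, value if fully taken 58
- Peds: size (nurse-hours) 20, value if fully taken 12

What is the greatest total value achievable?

196.8

Best value per unit of size first: Psych 58/7≈8.29, Cardio 53/10≈5.3, Onc 52/12≈4.33, Ortho 29/20≈1.45, Peds 12/20≈0.6.
Psych: take in full, 7 nurse-hours for value 58 → 50 left.
Take all of Cardio (10 nurse-hours, value 53) → 40 nurse-hours left.
Take all of Onc (12 nurse-hours, value 52) → 28 nurse-hours left.
All 20 nurse-hours of Ortho fit (value 29) → 8 remain.
Only 8 nurse-hours remain; take 8/20 of Peds for value 12×8/20 = 4.8.
Total value = 196.8.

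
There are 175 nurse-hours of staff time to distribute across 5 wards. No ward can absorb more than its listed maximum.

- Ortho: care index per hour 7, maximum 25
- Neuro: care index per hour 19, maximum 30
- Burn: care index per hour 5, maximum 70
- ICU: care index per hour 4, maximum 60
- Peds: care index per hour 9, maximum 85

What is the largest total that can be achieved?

Rank by care index per hour: Neuro 19 > Peds 9 > Ortho 7 > Burn 5 > ICU 4.
Neuro: +30 to 30 (cap) — 145 left.
Peds takes 85 to reach its cap of 85 — 60 left.
Ortho: +25 to 25 (cap) — 35 left.
Burn: +35 (room for 70) → 35. Pool exhausted.
Total = 7×25 + 19×30 + 5×35 + 9×85 = 1685.

1685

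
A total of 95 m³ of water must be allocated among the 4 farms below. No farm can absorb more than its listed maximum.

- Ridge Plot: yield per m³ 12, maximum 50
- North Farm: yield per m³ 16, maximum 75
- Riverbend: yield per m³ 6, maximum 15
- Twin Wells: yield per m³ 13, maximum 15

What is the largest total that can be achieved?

1455

Rank by yield per m³: North Farm 16 > Twin Wells 13 > Ridge Plot 12 > Riverbend 6.
North Farm takes 75 to reach its cap of 75 — 20 left.
Twin Wells: +15 to 15 (cap) — 5 left.
Ridge Plot has room for 50 but only 5 remain, so it gets 5.
Total = 12×5 + 16×75 + 13×15 = 1455.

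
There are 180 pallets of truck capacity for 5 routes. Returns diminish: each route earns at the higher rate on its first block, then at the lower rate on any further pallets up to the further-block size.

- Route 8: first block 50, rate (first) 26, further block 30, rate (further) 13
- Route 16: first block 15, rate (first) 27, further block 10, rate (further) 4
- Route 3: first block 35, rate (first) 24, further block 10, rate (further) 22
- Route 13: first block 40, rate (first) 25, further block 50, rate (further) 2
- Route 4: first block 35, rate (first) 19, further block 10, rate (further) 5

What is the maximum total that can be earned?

4335

Order all 10 blocks by rate: Route 16/T1 27 > Route 8/T1 26 > Route 13/T1 25 > Route 3/T1 24 > Route 3/T2 22 > Route 4/T1 19 > Route 8/T2 13 > Route 4/T2 5 > Route 16/T2 4 > Route 13/T2 2.
Fill Route 16 T1 block (15 at 27) ; 165 left.
Fill Route 8 T1 block (50 at 26) ; 115 left.
Route 13/T1 (25): +40 ; 75 left.
Route 3/T1 (24): +35 ; 40 left.
Fill Route 3 T2 block (10 at 22) ; 30 left.
Route 4 T1 at 19: only 30 left, fill 30.
Total = 27×15 + 26×50 + 25×40 + 24×35 + 22×10 + 19×30 = 4335.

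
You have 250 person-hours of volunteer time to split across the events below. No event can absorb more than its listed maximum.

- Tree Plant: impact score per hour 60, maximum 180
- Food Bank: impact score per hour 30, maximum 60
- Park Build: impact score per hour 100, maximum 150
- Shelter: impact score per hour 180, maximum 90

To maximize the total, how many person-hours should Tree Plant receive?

10

Highest impact score per hour first: Shelter 180 > Park Build 100 > Tree Plant 60 > Food Bank 30.
Give Shelter 90 to hit its cap of 90 → 160 left.
Park Build: +150 to 150 (cap) → 10 left.
Tree Plant has room for 180 but only 10 remain, so it gets 10.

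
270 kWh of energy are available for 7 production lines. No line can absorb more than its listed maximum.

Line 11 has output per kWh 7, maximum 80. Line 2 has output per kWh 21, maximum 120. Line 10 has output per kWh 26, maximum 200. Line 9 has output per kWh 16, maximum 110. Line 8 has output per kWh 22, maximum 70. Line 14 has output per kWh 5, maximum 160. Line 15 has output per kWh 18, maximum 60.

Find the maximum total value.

Rank by output per kWh: Line 10 26 > Line 8 22 > Line 2 21 > Line 15 18 > Line 9 16 > Line 11 7 > Line 14 5.
Line 10 takes 200 to reach its cap of 200 — 70 left.
Give Line 8 70 to hit its cap of 70 — 0 left.
Total = 26×200 + 22×70 = 6740.

6740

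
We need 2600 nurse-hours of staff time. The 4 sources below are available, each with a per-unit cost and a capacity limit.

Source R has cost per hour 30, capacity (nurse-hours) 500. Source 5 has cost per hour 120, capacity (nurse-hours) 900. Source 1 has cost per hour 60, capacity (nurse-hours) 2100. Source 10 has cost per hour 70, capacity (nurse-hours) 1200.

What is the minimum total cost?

Use sources in increasing cost order.
Source R at 30: take all 500 nurse-hours ; 2100 still needed.
Take 2100 from Source 1 at 60 ; need 0 more.
Source 10, Source 5: unused.
Cost = 500×30 + 2100×60 = 141000.

141000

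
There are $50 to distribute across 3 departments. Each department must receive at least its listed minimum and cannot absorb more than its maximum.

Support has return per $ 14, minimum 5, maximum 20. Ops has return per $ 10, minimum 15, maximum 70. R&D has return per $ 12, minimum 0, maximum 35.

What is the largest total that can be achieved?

610

Meeting every minimum uses 5+15+0 = 20 $, leaving 30.
Highest return per $ first: Support 14 > R&D 12 > Ops 10.
Support takes 15 more to reach its cap of 20 — 15 left.
Only 15 left; R&D takes them to reach 15.
Total = 14×20 + 10×15 + 12×15 = 610.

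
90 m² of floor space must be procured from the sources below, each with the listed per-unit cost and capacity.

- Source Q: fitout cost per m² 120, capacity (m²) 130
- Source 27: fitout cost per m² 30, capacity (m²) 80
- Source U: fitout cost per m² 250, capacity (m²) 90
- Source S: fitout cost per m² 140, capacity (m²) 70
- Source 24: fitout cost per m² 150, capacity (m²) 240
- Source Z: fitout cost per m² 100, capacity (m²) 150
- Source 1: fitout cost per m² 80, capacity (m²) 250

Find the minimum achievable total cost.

Use sources in increasing cost order.
Source 27 at 30: take all 80 m² — 10 still needed.
Take 10 from Source 1 at 80 to finish.
Source Z, Source Q, Source S, Source 24, Source U: unused.
Cost = 80×30 + 10×80 = 3200.

3200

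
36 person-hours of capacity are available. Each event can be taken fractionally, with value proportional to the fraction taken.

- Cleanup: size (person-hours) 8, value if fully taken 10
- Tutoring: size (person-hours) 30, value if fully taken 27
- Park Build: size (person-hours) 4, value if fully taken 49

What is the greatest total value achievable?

80.6

Rank by value-to-size ratio: Park Build 49/4≈12.2, Cleanup 10/8≈1.25, Tutoring 27/30≈0.9.
All 4 person-hours of Park Build fit (value 49) — 32 remain.
All 8 person-hours of Cleanup fit (value 10) — 24 remain.
Only 24 person-hours remain; take 24/30 of Tutoring for value 27×24/30 = 21.6.
Total value = 80.6.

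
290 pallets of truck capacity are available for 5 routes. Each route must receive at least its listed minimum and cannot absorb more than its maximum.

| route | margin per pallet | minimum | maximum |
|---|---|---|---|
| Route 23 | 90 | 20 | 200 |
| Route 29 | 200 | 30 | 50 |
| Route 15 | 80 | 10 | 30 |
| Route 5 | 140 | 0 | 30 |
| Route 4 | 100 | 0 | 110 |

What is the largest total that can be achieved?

34100

Meeting every minimum uses 20+30+10+0+0 = 60 pallets, leaving 230.
Rank by margin per pallet: Route 29 200 > Route 5 140 > Route 4 100 > Route 23 90 > Route 15 80.
Route 29 takes 20 more to reach its cap of 50 → 210 left.
Route 5: +30 to 30 (cap) → 180 left.
Route 4: +110 to 110 (cap) → 70 left.
Route 23: +70 (room for 180) → 90. Pool exhausted.
Total = 90×90 + 200×50 + 80×10 + 140×30 + 100×110 = 34100.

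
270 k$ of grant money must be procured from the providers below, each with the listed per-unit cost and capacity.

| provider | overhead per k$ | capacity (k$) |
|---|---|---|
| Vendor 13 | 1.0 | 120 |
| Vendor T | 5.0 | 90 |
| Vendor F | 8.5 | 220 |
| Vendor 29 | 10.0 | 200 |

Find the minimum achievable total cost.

Cheapest first:
Vendor 13 (1.0): use full 120 → 150 k$ to go.
Take 90 from Vendor T at 5.0 → need 60 more.
Vendor F at 8.5: take 60 of its 220 → requirement met.
Vendor 29: unused.
Cost = 120×1.0 + 90×5.0 + 60×8.5 = 1080.

1080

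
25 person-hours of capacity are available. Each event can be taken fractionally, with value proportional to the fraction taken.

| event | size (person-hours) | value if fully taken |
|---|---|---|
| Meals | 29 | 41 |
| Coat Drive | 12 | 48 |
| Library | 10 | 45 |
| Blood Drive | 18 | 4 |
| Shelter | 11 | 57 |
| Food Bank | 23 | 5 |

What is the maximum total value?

Rank by value-to-size ratio: Shelter 57/11≈5.18, Library 45/10≈4.5, Coat Drive 48/12≈4, Meals 41/29≈1.41, Blood Drive 4/18≈0.222, Food Bank 5/23≈0.217.
Shelter: take in full, 11 person-hours for value 57 ; 14 left.
All 10 person-hours of Library fit (value 45) ; 4 remain.
Fill the last 4 person-hours with part of Coat Drive: 4/12 of it earns 16.
Total value = 118.

118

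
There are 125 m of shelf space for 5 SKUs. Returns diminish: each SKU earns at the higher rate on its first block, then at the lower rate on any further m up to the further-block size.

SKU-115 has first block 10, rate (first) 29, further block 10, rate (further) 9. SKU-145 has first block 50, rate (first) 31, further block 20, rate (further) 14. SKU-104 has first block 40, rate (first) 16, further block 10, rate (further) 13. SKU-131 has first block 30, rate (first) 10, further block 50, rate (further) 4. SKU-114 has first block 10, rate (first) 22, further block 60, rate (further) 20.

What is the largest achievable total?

Order all 10 blocks by rate: SKU-145/tier1 31 > SKU-115/tier1 29 > SKU-114/tier1 22 > SKU-114/tier2 20 > SKU-104/tier1 16 > SKU-145/tier2 14 > SKU-104/tier2 13 > SKU-131/tier1 10 > SKU-115/tier2 9 > SKU-131/tier2 4.
SKU-145 tier1 at 31: fill all 50 ; 75 left.
SKU-115 tier1 at 29: fill all 10 ; 65 left.
Fill SKU-114 tier1 block (10 at 22) ; 55 left.
55 remain; put them into SKU-114 tier2 at 20.
Total = 31×50 + 29×10 + 22×10 + 20×55 = 3160.

3160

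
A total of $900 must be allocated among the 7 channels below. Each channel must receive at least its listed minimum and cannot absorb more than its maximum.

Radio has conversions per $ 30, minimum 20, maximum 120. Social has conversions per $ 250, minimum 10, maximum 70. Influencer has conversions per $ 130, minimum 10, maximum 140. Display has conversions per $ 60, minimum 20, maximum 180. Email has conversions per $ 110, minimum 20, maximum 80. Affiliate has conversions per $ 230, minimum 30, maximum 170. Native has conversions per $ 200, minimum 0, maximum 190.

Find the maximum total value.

Meeting every minimum uses 20+10+10+20+20+30+0 = 110 $, leaving 790.
Highest conversions per $ first: Social 250 > Affiliate 230 > Native 200 > Influencer 130 > Email 110 > Display 60 > Radio 30.
Social takes 60 more to reach its cap of 70 ; 730 left.
Affiliate takes 140 more to reach its cap of 170 ; 590 left.
Native takes 190 more to reach its cap of 190 ; 400 left.
Influencer takes 130 more to reach its cap of 140 ; 270 left.
Give Email 60 more to hit its cap of 80 ; 210 left.
Display takes 160 more to reach its cap of 180 ; 50 left.
Only 50 left; Radio takes them to reach 70.
Total = 30×70 + 250×70 + 130×140 + 60×180 + 110×80 + 230×170 + 200×190 = 134500.

134500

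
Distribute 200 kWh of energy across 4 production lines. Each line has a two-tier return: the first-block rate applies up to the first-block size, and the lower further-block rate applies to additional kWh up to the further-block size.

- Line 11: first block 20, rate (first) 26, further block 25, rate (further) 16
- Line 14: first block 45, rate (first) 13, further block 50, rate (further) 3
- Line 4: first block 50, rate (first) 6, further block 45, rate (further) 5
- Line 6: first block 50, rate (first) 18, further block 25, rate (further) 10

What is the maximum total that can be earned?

2865

Order all 8 blocks by rate: Line 11/T1 26 > Line 6/T1 18 > Line 11/T2 16 > Line 14/T1 13 > Line 6/T2 10 > Line 4/T1 6 > Line 4/T2 5 > Line 14/T2 3.
Line 11 T1 at 26: fill all 20 → 180 left.
Fill Line 6 T1 block (50 at 18) → 130 left.
Line 11/T2 (16): +25 → 105 left.
Fill Line 14 T1 block (45 at 13) → 60 left.
Fill Line 6 T2 block (25 at 10) → 35 left.
Line 4/T1: +35 of 50 at 6; pool empty.
Total = 26×20 + 18×50 + 16×25 + 13×45 + 10×25 + 6×35 = 2865.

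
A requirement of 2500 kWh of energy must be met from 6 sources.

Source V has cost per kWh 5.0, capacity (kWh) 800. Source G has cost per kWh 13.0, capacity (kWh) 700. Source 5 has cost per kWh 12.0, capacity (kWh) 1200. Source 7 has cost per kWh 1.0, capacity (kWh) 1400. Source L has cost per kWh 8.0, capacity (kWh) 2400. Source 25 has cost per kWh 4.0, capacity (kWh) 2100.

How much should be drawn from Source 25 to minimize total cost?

1100

Use sources in increasing cost order.
Take 1400 from Source 7 at 1.0 → need 1100 more.
Source 25 at 4.0: take 1100 of its 2100 → requirement met.
Source V, Source L, Source 5, Source G: unused.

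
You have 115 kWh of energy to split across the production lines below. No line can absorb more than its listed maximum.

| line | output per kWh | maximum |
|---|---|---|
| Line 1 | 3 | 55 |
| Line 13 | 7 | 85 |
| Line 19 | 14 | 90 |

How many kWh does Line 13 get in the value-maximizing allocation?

25

Highest output per kWh first: Line 19 14 > Line 13 7 > Line 1 3.
Line 19: +90 to 90 (cap) — 25 left.
Line 13: +25 (room for 85) → 25. Pool exhausted.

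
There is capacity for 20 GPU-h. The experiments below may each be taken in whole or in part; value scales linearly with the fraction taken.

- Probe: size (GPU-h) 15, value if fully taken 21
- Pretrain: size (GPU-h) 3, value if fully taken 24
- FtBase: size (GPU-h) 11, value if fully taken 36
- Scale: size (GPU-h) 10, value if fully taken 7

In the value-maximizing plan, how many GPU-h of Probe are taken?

6

Sort by value density: Pretrain 24/3≈8, FtBase 36/11≈3.27, Probe 21/15≈1.4, Scale 7/10≈0.7.
Take all of Pretrain (3 GPU-h, value 24) → 17 GPU-h left.
FtBase: take in full, 11 GPU-h for value 36 → 6 left.
6 GPU-h left: a 6/15 share of Probe gives 21×6/15 = 8.4.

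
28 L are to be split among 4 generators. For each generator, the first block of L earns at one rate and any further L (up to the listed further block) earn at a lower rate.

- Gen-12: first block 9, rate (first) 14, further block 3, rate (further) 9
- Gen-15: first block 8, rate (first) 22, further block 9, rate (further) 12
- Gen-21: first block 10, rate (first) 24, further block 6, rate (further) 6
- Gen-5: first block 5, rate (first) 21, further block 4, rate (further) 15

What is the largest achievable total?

Treat each block as its own option and order by rate: Gen-21/T1 24 > Gen-15/T1 22 > Gen-5/T1 21 > Gen-5/T2 15 > Gen-12/T1 14 > Gen-15/T2 12 > Gen-12/T2 9 > Gen-21/T2 6.
Fill Gen-21 T1 block (10 at 24) → 18 left.
Gen-15/T1 (22): +8 → 10 left.
Gen-5/T1 (21): +5 → 5 left.
Fill Gen-5 T2 block (4 at 15) → 1 left.
Gen-12 T1 at 14: only 1 left, fill 1.
Total = 24×10 + 22×8 + 21×5 + 15×4 + 14×1 = 595.

595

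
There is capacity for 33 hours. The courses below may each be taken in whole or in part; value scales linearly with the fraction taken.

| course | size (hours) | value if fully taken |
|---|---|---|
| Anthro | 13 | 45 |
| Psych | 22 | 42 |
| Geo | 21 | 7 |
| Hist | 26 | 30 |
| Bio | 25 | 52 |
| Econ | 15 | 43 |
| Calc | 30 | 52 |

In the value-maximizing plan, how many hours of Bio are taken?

Sort by value density: Anthro 45/13≈3.46, Econ 43/15≈2.87, Bio 52/25≈2.08, Psych 42/22≈1.91, Calc 52/30≈1.73, Hist 30/26≈1.15, Geo 7/21≈0.333.
Anthro: take in full, 13 hours for value 45 — 20 left.
All 15 hours of Econ fit (value 43) — 5 remain.
5 hours left: a 5/25 share of Bio gives 52×5/25 = 10.4.

5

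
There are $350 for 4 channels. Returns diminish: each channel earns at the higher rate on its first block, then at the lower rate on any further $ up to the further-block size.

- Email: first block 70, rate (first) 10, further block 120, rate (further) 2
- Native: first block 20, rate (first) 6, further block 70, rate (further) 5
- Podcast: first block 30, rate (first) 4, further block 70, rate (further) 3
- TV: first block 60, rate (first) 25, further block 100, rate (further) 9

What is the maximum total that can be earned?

Treat each block as its own option and order by rate: TV/T1 25 > Email/T1 10 > TV/T2 9 > Native/T1 6 > Native/T2 5 > Podcast/T1 4 > Podcast/T2 3 > Email/T2 2.
TV/T1 (25): +60 → 290 left.
Fill Email T1 block (70 at 10) → 220 left.
TV/T2 (9): +100 → 120 left.
Native T1 at 6: fill all 20 → 100 left.
Native T2 at 5: fill all 70 → 30 left.
Podcast/T1 (4): +30 → 0 left.
Total = 25×60 + 10×70 + 9×100 + 6×20 + 5×70 + 4×30 = 3690.

3690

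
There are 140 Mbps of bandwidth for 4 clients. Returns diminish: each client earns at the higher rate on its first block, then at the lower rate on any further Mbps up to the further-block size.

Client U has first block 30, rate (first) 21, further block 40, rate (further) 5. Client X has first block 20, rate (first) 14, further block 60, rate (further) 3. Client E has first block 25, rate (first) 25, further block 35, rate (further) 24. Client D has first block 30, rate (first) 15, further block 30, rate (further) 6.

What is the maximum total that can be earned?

Rank every tier by rate: Client E/T1 25 > Client E/T2 24 > Client U/T1 21 > Client D/T1 15 > Client X/T1 14 > Client D/T2 6 > Client U/T2 5 > Client X/T2 3.
Client E/T1 (25): +25 — 115 left.
Fill Client E T2 block (35 at 24) — 80 left.
Client U T1 at 21: fill all 30 — 50 left.
Fill Client D T1 block (30 at 15) — 20 left.
Fill Client X T1 block (20 at 14) — 0 left.
Total = 25×25 + 24×35 + 21×30 + 15×30 + 14×20 = 2825.

2825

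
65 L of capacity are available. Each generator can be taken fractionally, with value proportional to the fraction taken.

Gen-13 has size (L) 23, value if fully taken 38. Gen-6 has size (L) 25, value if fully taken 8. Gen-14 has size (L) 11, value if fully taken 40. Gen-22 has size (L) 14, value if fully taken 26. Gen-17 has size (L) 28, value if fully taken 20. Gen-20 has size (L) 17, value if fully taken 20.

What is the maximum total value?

124

Rank by value-to-size ratio: Gen-14 40/11≈3.64, Gen-22 26/14≈1.86, Gen-13 38/23≈1.65, Gen-20 20/17≈1.18, Gen-17 20/28≈0.714, Gen-6 8/25≈0.32.
Take all of Gen-14 (11 L, value 40) — 54 L left.
Take all of Gen-22 (14 L, value 26) — 40 L left.
Take all of Gen-13 (23 L, value 38) — 17 L left.
Take all of Gen-20 (17 L, value 20) — 0 L left.
Total value = 124.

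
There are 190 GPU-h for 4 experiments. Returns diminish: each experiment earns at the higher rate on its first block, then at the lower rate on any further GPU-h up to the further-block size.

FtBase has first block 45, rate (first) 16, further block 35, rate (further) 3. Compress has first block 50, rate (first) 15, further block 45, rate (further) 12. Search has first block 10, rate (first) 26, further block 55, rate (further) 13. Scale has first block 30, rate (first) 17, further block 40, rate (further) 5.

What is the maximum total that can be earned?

2955

Treat each block as its own option and order by rate: Search/tier1 26 > Scale/tier1 17 > FtBase/tier1 16 > Compress/tier1 15 > Search/tier2 13 > Compress/tier2 12 > Scale/tier2 5 > FtBase/tier2 3.
Fill Search tier1 block (10 at 26) — 180 left.
Fill Scale tier1 block (30 at 17) — 150 left.
Fill FtBase tier1 block (45 at 16) — 105 left.
Compress tier1 at 15: fill all 50 — 55 left.
Search/tier2 (13): +55 — 0 left.
Total = 26×10 + 17×30 + 16×45 + 15×50 + 13×55 = 2955.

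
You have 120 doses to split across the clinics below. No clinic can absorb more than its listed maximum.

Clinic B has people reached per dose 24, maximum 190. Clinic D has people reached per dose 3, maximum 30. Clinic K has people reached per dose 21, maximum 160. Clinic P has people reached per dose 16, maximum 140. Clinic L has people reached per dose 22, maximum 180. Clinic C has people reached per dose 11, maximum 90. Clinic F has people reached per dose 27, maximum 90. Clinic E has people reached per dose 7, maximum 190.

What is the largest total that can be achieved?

3150

Highest people reached per dose first: Clinic F 27 > Clinic B 24 > Clinic L 22 > Clinic K 21 > Clinic P 16 > Clinic C 11 > Clinic E 7 > Clinic D 3.
Clinic F takes 90 to reach its cap of 90 ; 30 left.
Clinic B has room for 190 but only 30 remain, so it gets 30.
Total = 24×30 + 27×90 = 3150.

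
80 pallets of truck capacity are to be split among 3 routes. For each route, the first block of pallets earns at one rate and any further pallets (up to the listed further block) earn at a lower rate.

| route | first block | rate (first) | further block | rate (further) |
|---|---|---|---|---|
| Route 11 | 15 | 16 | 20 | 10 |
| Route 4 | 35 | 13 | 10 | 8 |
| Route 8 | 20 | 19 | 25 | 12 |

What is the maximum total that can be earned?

1195

Rank every tier by rate: Route 8/T1 19 > Route 11/T1 16 > Route 4/T1 13 > Route 8/T2 12 > Route 11/T2 10 > Route 4/T2 8.
Fill Route 8 T1 block (20 at 19) ; 60 left.
Route 11/T1 (16): +15 ; 45 left.
Route 4 T1 at 13: fill all 35 ; 10 left.
Route 8/T2: +10 of 25 at 12; pool empty.
Total = 19×20 + 16×15 + 13×35 + 12×10 = 1195.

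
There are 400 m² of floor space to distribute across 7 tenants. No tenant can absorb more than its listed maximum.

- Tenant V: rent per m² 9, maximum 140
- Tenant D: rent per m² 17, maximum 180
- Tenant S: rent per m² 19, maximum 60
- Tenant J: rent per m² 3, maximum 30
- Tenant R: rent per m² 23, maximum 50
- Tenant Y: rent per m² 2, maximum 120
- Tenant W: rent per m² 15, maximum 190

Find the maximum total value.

Highest rent per m² first: Tenant R 23 > Tenant S 19 > Tenant D 17 > Tenant W 15 > Tenant V 9 > Tenant J 3 > Tenant Y 2.
Tenant R takes 50 to reach its cap of 50 → 350 left.
Tenant S takes 60 to reach its cap of 60 → 290 left.
Tenant D: +180 to 180 (cap) → 110 left.
Tenant W has room for 190 but only 110 remain, so it gets 110.
Total = 17×180 + 19×60 + 23×50 + 15×110 = 7000.

7000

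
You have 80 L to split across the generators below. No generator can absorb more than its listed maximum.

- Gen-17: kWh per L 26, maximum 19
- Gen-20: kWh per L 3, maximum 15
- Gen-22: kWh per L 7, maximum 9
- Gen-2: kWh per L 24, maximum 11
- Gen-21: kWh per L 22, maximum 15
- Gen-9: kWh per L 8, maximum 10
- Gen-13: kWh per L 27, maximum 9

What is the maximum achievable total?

1495

Order the generators by kWh per L: Gen-13 27 > Gen-17 26 > Gen-2 24 > Gen-21 22 > Gen-9 8 > Gen-22 7 > Gen-20 3.
Gen-13: +9 to 9 (cap) → 71 left.
Give Gen-17 19 to hit its cap of 19 → 52 left.
Gen-2: +11 to 11 (cap) → 41 left.
Gen-21: +15 to 15 (cap) → 26 left.
Give Gen-9 10 to hit its cap of 10 → 16 left.
Give Gen-22 9 to hit its cap of 9 → 7 left.
Only 7 left; Gen-20 takes them to reach 7.
Total = 26×19 + 3×7 + 7×9 + 24×11 + 22×15 + 8×10 + 27×9 = 1495.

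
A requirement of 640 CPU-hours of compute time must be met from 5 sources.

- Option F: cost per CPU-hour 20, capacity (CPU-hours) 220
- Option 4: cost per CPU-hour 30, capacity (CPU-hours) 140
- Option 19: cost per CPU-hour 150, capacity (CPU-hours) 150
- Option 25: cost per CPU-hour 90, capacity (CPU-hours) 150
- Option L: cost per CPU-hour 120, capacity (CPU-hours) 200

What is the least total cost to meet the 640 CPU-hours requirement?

37700

Cheapest first:
Option F (20): use full 220 → 420 CPU-hours to go.
Take 140 from Option 4 at 30 → need 280 more.
Option 25 (90): use full 150 → 130 CPU-hours to go.
Take 130 from Option L at 120 to finish.
Option 19: unused.
Cost = 220×20 + 140×30 + 150×90 + 130×120 = 37700.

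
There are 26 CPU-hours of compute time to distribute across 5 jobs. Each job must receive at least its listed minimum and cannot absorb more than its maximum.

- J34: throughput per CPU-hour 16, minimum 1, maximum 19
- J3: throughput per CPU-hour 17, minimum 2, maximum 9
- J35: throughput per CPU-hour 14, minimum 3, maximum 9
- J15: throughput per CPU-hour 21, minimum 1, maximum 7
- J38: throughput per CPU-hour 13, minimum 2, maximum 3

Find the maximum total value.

448

Meeting every minimum uses 1+2+3+1+2 = 9 CPU-hours, leaving 17.
Rank by throughput per CPU-hour: J15 21 > J3 17 > J34 16 > J35 14 > J38 13.
J15 takes 6 more to reach its cap of 7 — 11 left.
J3: +7 to 9 (cap) — 4 left.
Only 4 left; J34 takes them to reach 5.
Total = 16×5 + 17×9 + 14×3 + 21×7 + 13×2 = 448.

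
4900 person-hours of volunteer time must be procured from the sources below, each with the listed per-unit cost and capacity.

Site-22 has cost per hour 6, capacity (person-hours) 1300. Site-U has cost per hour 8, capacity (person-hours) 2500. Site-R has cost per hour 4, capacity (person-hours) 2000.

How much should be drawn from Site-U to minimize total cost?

1600

Use sources in increasing cost order.
Take 2000 from Site-R at 4 — need 2900 more.
Site-22 at 6: take all 1300 person-hours — 1600 still needed.
Take 1600 from Site-U at 8 to finish.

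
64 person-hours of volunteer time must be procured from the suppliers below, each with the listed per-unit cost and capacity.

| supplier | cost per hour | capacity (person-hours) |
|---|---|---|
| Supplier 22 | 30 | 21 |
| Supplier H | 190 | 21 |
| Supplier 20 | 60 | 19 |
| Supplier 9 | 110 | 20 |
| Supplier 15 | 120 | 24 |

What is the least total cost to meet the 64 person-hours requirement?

Use suppliers in increasing cost order.
Supplier 22 (30): use full 21 — 43 person-hours to go.
Supplier 20 at 60: take all 19 person-hours — 24 still needed.
Supplier 9 (110): use full 20 — 4 person-hours to go.
Supplier 15 (120): take the remaining 4 — done.
Supplier H: unused.
Cost = 21×30 + 19×60 + 20×110 + 4×120 = 4450.

4450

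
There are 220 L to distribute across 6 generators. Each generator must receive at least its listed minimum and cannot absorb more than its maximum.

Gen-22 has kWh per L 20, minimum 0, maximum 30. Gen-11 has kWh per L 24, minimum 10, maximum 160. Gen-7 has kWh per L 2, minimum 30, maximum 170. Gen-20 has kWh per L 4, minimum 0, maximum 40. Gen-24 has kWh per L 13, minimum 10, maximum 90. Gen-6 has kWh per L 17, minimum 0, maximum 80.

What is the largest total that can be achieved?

Meeting every minimum uses 0+10+30+0+10+0 = 50 L, leaving 170.
Order the generators by kWh per L: Gen-11 24 > Gen-22 20 > Gen-6 17 > Gen-24 13 > Gen-20 4 > Gen-7 2.
Give Gen-11 150 more to hit its cap of 160 → 20 left.
Only 20 left; Gen-22 takes them to reach 20.
Total = 20×20 + 24×160 + 2×30 + 13×10 = 4430.

4430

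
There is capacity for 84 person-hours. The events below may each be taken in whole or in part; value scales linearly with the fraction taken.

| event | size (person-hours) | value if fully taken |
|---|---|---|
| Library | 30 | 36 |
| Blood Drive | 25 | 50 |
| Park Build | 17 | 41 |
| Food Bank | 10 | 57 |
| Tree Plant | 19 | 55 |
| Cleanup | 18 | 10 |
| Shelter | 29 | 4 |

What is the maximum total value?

218.6

Best value per unit of size first: Food Bank 57/10≈5.7, Tree Plant 55/19≈2.89, Park Build 41/17≈2.41, Blood Drive 50/25≈2, Library 36/30≈1.2, Cleanup 10/18≈0.556, Shelter 4/29≈0.138.
Take all of Food Bank (10 person-hours, value 57) ; 74 person-hours left.
All 19 person-hours of Tree Plant fit (value 55) ; 55 remain.
Take all of Park Build (17 person-hours, value 41) ; 38 person-hours left.
All 25 person-hours of Blood Drive fit (value 50) ; 13 remain.
13 person-hours left: a 13/30 share of Library gives 36×13/30 = 15.6.
Total value = 218.6.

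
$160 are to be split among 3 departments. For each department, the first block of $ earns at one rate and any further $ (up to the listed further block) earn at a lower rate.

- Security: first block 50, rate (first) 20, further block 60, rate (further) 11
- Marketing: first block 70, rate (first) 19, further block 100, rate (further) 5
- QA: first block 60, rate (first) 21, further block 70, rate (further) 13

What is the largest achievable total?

Treat each block as its own option and order by rate: QA/tier1 21 > Security/tier1 20 > Marketing/tier1 19 > QA/tier2 13 > Security/tier2 11 > Marketing/tier2 5.
Fill QA tier1 block (60 at 21) → 100 left.
Security tier1 at 20: fill all 50 → 50 left.
50 remain; put them into Marketing tier1 at 19.
Total = 21×60 + 20×50 + 19×50 = 3210.

3210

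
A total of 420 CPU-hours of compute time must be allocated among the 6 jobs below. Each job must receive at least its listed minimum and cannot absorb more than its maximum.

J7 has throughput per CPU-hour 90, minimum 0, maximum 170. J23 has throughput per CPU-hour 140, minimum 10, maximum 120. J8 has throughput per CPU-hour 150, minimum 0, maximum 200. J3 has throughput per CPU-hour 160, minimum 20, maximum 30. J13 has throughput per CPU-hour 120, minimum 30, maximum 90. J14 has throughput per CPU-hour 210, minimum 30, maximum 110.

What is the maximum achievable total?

Meeting every minimum uses 0+10+0+20+30+30 = 90 CPU-hours, leaving 330.
Order the jobs by throughput per CPU-hour: J14 210 > J3 160 > J8 150 > J23 140 > J13 120 > J7 90.
J14 takes 80 more to reach its cap of 110 — 250 left.
J3 takes 10 more to reach its cap of 30 — 240 left.
J8: +200 to 200 (cap) — 40 left.
Only 40 left; J23 takes them to reach 50.
Total = 140×50 + 150×200 + 160×30 + 120×30 + 210×110 = 68500.

68500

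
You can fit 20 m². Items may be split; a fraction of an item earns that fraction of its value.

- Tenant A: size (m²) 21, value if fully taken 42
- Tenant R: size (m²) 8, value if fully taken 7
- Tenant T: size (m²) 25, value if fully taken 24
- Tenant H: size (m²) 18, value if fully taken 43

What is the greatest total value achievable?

Rank by value-to-size ratio: Tenant H 43/18≈2.39, Tenant A 42/21≈2, Tenant T 24/25≈0.96, Tenant R 7/8≈0.875.
All 18 m² of Tenant H fit (value 43) — 2 remain.
2 m² left: a 2/21 share of Tenant A gives 42×2/21 = 4.
Total value = 47.

47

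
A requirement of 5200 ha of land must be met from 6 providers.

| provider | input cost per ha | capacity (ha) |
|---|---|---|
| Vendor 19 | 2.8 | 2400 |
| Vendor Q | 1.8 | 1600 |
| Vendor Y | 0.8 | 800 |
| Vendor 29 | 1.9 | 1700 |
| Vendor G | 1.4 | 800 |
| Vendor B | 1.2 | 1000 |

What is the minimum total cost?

Cheapest first:
Vendor Y (0.8): use full 800 — 4400 ha to go.
Vendor B at 1.2: take all 1000 ha — 3400 still needed.
Vendor G (1.4): use full 800 — 2600 ha to go.
Vendor Q at 1.8: take all 1600 ha — 1000 still needed.
Take 1000 from Vendor 29 at 1.9 to finish.
Vendor 19: unused.
Cost = 800×0.8 + 1000×1.2 + 800×1.4 + 1600×1.8 + 1000×1.9 = 7740.

7740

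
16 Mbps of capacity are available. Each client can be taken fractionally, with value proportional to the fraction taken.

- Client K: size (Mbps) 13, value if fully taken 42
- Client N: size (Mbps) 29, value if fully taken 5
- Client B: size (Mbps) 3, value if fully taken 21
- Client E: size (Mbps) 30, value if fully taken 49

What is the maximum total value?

Best value per unit of size first: Client B 21/3≈7, Client K 42/13≈3.23, Client E 49/30≈1.63, Client N 5/29≈0.172.
Take all of Client B (3 Mbps, value 21) → 13 Mbps left.
All 13 Mbps of Client K fit (value 42) → 0 remain.
Total value = 63.

63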